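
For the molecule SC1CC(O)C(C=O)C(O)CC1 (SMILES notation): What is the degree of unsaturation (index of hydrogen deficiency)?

2

Degree of unsaturation = (number of rings) + (number of π bonds).
Ring closures in the SMILES: 1.
π bonds: 1 double bond (each 1 DoU) → 1 DoU from unsaturation.
Total DoU = 1 + 1 = 2.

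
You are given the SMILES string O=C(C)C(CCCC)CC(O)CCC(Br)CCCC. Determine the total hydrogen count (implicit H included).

31

Walk through each heavy atom and fill implicit hydrogens from standard valence (C 4, N 3, O 2, S 2, halogen 1):
  atom 1: O, bond orders sum to 2 (valence 2) → 0 H
  atom 2: C, bond orders sum to 4 (valence 4) → 0 H
  atom 3: C, bond orders sum to 1 (valence 4) → 3 H
  atom 4: C, bond orders sum to 3 (valence 4) → 1 H
  atom 5: C, bond orders sum to 2 (valence 4) → 2 H
  atom 6: C, bond orders sum to 2 (valence 4) → 2 H
  atom 7: C, bond orders sum to 2 (valence 4) → 2 H
  atom 8: C, bond orders sum to 1 (valence 4) → 3 H
  atom 9: C, bond orders sum to 2 (valence 4) → 2 H
  atom 10: C, bond orders sum to 3 (valence 4) → 1 H
  atom 11: O, bond orders sum to 1 (valence 2) → 1 H
  atom 12: C, bond orders sum to 2 (valence 4) → 2 H
  atom 13: C, bond orders sum to 2 (valence 4) → 2 H
  atom 14: C, bond orders sum to 3 (valence 4) → 1 H
  atom 15: Br (halogen, monovalent) → 0 H
  atom 16: C, bond orders sum to 2 (valence 4) → 2 H
  atom 17: C, bond orders sum to 2 (valence 4) → 2 H
  atom 18: C, bond orders sum to 2 (valence 4) → 2 H
  atom 19: C, bond orders sum to 1 (valence 4) → 3 H
Total hydrogens: 31.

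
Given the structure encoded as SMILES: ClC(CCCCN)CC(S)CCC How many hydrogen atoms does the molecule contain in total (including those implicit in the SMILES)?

22

Walk through each heavy atom and fill implicit hydrogens from standard valence (C 4, N 3, O 2, S 2, halogen 1):
  atom 1: Cl (halogen, monovalent) → 0 H
  atom 2: C, bond orders sum to 3 (valence 4) → 1 H
  atom 3: C, bond orders sum to 2 (valence 4) → 2 H
  atom 4: C, bond orders sum to 2 (valence 4) → 2 H
  atom 5: C, bond orders sum to 2 (valence 4) → 2 H
  atom 6: C, bond orders sum to 2 (valence 4) → 2 H
  atom 7: N, bond orders sum to 1 (valence 3) → 2 H
  atom 8: C, bond orders sum to 2 (valence 4) → 2 H
  atom 9: C, bond orders sum to 3 (valence 4) → 1 H
  atom 10: S, bond orders sum to 1 (valence 2) → 1 H
  atom 11: C, bond orders sum to 2 (valence 4) → 2 H
  atom 12: C, bond orders sum to 2 (valence 4) → 2 H
  atom 13: C, bond orders sum to 1 (valence 4) → 3 H
Total hydrogens: 22.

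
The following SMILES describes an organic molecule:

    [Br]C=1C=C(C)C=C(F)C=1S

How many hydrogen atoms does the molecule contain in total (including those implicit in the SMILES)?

Walk through each heavy atom and fill implicit hydrogens from standard valence (C 4, N 3, O 2, S 2, halogen 1):
  atom 1: Br with explicit H count 0
  atom 2: C, bond orders sum to 4 (valence 4) → 0 H
  atom 3: C, bond orders sum to 3 (valence 4) → 1 H
  atom 4: C, bond orders sum to 4 (valence 4) → 0 H
  atom 5: C, bond orders sum to 1 (valence 4) → 3 H
  atom 6: C, bond orders sum to 3 (valence 4) → 1 H
  atom 7: C, bond orders sum to 4 (valence 4) → 0 H
  atom 8: F (halogen, monovalent) → 0 H
  atom 9: C, bond orders sum to 4 (valence 4) → 0 H
  atom 10: S, bond orders sum to 1 (valence 2) → 1 H
Total hydrogens: 6.

6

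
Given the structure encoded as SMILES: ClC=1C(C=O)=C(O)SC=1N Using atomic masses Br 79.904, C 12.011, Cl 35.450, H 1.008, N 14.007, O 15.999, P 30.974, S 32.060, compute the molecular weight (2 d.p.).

177.60 g/mol

First, the molecular formula is C5H4ClNO2S (counting implicit H from valence).
  C: 5 × 12.011 = 60.055
  Cl: 1 × 35.450 = 35.450
  H: 4 × 1.008 = 4.032
  N: 1 × 14.007 = 14.007
  O: 2 × 15.999 = 31.998
  S: 1 × 32.060 = 32.060
Sum: 5×12.011 + 1×35.450 + 4×1.008 + 1×14.007 + 2×15.999 + 1×32.060 = 177.602 → 177.60 g/mol.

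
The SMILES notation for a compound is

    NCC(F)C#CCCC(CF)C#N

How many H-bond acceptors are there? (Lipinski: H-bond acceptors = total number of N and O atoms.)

N atoms: 2; O atoms: 0.
Lipinski HBA = 2 + 0 = 2.

2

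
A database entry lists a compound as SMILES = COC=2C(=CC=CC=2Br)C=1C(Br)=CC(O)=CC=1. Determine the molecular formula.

Walk through each heavy atom and fill implicit hydrogens from standard valence (C 4, N 3, O 2, S 2, halogen 1):
  atom 1: C, bond orders sum to 1 (valence 4) → 3 H
  atom 2: O, bond orders sum to 2 (valence 2) → 0 H
  atom 3: C, bond orders sum to 4 (valence 4) → 0 H
  atom 4: C, bond orders sum to 4 (valence 4) → 0 H
  atom 5: C, bond orders sum to 3 (valence 4) → 1 H
  atom 6: C, bond orders sum to 3 (valence 4) → 1 H
  atom 7: C, bond orders sum to 3 (valence 4) → 1 H
  atom 8: C, bond orders sum to 4 (valence 4) → 0 H
  atom 9: Br (halogen, monovalent) → 0 H
  atom 10: C, bond orders sum to 4 (valence 4) → 0 H
  atom 11: C, bond orders sum to 4 (valence 4) → 0 H
  atom 12: Br (halogen, monovalent) → 0 H
  atom 13: C, bond orders sum to 3 (valence 4) → 1 H
  atom 14: C, bond orders sum to 4 (valence 4) → 0 H
  atom 15: O, bond orders sum to 1 (valence 2) → 1 H
  atom 16: C, bond orders sum to 3 (valence 4) → 1 H
  atom 17: C, bond orders sum to 3 (valence 4) → 1 H
Totals → C:13, H:10, Br:2, O:2.

C13H10Br2O2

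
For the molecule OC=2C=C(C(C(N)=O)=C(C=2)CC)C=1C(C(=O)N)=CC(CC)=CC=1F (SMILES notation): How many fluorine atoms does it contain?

Scan the SMILES for F atoms (remember two-letter symbols like Cl and Br are single atoms).
Fluorine count: 1.

1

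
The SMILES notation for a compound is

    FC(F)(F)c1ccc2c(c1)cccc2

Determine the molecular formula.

Walk through each heavy atom and fill implicit hydrogens from standard valence (C 4, N 3, O 2, S 2, halogen 1); for lowercase aromatic atoms, an aromatic c carries 1 H when it has two neighbours and 0 H with three, and aromatic n carries 0 H:
  atom 1: F (halogen, monovalent) → 0 H
  atom 2: C, bond orders sum to 4 (valence 4) → 0 H
  atom 3: F (halogen, monovalent) → 0 H
  atom 4: F (halogen, monovalent) → 0 H
  atom 5: aromatic c, 3 neighbours → 0 H
  atom 6: aromatic c, 2 neighbours → 1 H
  atom 7: aromatic c, 2 neighbours → 1 H
  atom 8: aromatic c, 3 neighbours → 0 H
  atom 9: aromatic c, 3 neighbours → 0 H
  atom 10: aromatic c, 2 neighbours → 1 H
  atom 11: aromatic c, 2 neighbours → 1 H
  atom 12: aromatic c, 2 neighbours → 1 H
  atom 13: aromatic c, 2 neighbours → 1 H
  atom 14: aromatic c, 2 neighbours → 1 H
Totals → C:11, H:7, F:3.
In Hill order: C11H7F3.

C11H7F3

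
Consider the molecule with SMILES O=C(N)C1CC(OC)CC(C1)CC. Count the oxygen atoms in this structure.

2

Scan the SMILES for O atoms (remember two-letter symbols like Cl and Br are single atoms).
Oxygen count: 2.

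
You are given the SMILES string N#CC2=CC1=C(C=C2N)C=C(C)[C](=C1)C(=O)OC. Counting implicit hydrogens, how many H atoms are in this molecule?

12

Walk through each heavy atom and fill implicit hydrogens from standard valence (C 4, N 3, O 2, S 2, halogen 1):
  atom 1: N, bond orders sum to 3 (valence 3) → 0 H
  atom 2: C, bond orders sum to 4 (valence 4) → 0 H
  atom 3: C, bond orders sum to 4 (valence 4) → 0 H
  atom 4: C, bond orders sum to 3 (valence 4) → 1 H
  atom 5: C, bond orders sum to 4 (valence 4) → 0 H
  atom 6: C, bond orders sum to 4 (valence 4) → 0 H
  atom 7: C, bond orders sum to 3 (valence 4) → 1 H
  atom 8: C, bond orders sum to 4 (valence 4) → 0 H
  atom 9: N, bond orders sum to 1 (valence 3) → 2 H
  atom 10: C, bond orders sum to 3 (valence 4) → 1 H
  atom 11: C, bond orders sum to 4 (valence 4) → 0 H
  atom 12: C, bond orders sum to 1 (valence 4) → 3 H
  atom 13: C with explicit H count 0
  atom 14: C, bond orders sum to 3 (valence 4) → 1 H
  atom 15: C, bond orders sum to 4 (valence 4) → 0 H
  atom 16: O, bond orders sum to 2 (valence 2) → 0 H
  atom 17: O, bond orders sum to 2 (valence 2) → 0 H
  atom 18: C, bond orders sum to 1 (valence 4) → 3 H
Total hydrogens: 12.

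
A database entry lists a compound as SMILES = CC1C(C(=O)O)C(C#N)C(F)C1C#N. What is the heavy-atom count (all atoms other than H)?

14

Every atom symbol written in the SMILES (organic subset) is one heavy atom; implicit H are not written.
Heavy atoms by element → C:9, F:1, N:2, O:2.
Total: 14.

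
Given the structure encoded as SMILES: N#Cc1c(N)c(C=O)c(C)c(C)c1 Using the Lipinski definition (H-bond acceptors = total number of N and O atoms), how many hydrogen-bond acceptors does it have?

3

N atoms: 2; O atoms: 1.
Lipinski HBA = 2 + 1 = 3.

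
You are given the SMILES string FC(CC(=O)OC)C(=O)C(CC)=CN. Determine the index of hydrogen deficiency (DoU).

3

Molecular formula: C9H14FNO3.
DoU = (2C + 2 + N − H − X) / 2, where X is the halogen count and O/S are ignored.
    = (2·9 + 2 + 1 − 14 − 1) / 2 = 6 / 2 = 3.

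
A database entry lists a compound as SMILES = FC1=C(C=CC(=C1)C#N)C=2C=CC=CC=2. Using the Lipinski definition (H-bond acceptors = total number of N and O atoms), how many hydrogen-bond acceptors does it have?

1

N atoms: 1; O atoms: 0.
Lipinski HBA = 1 + 0 = 1.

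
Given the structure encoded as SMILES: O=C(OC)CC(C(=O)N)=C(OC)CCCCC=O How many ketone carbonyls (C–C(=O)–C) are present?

Scan the SMILES for the ketone motif — none present.
Groups that are present: 1 aldehyde, 1 alkene, 1 amide, 1 ester, 1 ether.

0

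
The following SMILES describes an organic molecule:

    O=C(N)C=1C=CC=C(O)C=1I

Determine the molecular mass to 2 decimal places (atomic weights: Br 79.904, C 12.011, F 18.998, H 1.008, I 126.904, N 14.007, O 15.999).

263.03 g/mol

First, the molecular formula is C7H6INO2 (counting implicit H from valence).
  C: 7 × 12.011 = 84.077
  H: 6 × 1.008 = 6.048
  I: 1 × 126.904 = 126.904
  N: 1 × 14.007 = 14.007
  O: 2 × 15.999 = 31.998
Sum: 7×12.011 + 6×1.008 + 1×126.904 + 1×14.007 + 2×15.999 = 263.034 → 263.03 g/mol.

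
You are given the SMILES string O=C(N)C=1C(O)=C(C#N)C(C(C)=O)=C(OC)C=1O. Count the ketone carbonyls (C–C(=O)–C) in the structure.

The ketone motif appears at heavy-atom position 11 in the SMILES.
Other groups present: 1 amide, 1 ether, 2 hydroxyl, 1 nitrile.
Ketone count: 1.

1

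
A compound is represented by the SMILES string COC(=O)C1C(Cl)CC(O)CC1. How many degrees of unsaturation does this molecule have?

2

Degree of unsaturation = (number of rings) + (number of π bonds).
Ring closures in the SMILES: 1.
π bonds: 1 double bond (each 1 DoU) → 1 DoU from unsaturation.
Total DoU = 1 + 1 = 2.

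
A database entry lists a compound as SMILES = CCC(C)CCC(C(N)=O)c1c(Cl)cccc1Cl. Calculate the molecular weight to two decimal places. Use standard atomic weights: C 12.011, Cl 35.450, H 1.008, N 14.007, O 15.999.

288.21 g/mol

First, the molecular formula is C14H19Cl2NO (counting implicit H from valence).
  C: 14 × 12.011 = 168.154
  Cl: 2 × 35.450 = 70.900
  H: 19 × 1.008 = 19.152
  N: 1 × 14.007 = 14.007
  O: 1 × 15.999 = 15.999
Sum: 14×12.011 + 2×35.450 + 19×1.008 + 1×14.007 + 1×15.999 = 288.212 → 288.21 g/mol.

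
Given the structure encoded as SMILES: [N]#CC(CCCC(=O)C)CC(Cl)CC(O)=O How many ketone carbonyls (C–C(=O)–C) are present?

1

The ketone motif appears at heavy-atom position 7 in the SMILES.
Other groups present: 1 carboxylic acid, 1 nitrile.
Ketone count: 1.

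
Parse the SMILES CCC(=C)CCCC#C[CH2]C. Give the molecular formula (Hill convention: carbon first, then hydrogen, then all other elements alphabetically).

C11H18

Walk through each heavy atom and fill implicit hydrogens from standard valence (C 4, N 3, O 2, S 2, halogen 1):
  atom 1: C, bond orders sum to 1 (valence 4) → 3 H
  atom 2: C, bond orders sum to 2 (valence 4) → 2 H
  atom 3: C, bond orders sum to 4 (valence 4) → 0 H
  atom 4: C, bond orders sum to 2 (valence 4) → 2 H
  atom 5: C, bond orders sum to 2 (valence 4) → 2 H
  atom 6: C, bond orders sum to 2 (valence 4) → 2 H
  atom 7: C, bond orders sum to 2 (valence 4) → 2 H
  atom 8: C, bond orders sum to 4 (valence 4) → 0 H
  atom 9: C, bond orders sum to 4 (valence 4) → 0 H
  atom 10: C with explicit H count 2
  atom 11: C, bond orders sum to 1 (valence 4) → 3 H
Totals → C:11, H:18.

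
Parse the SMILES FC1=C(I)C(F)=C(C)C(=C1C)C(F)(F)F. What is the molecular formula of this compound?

Walk through each heavy atom and fill implicit hydrogens from standard valence (C 4, N 3, O 2, S 2, halogen 1):
  atom 1: F (halogen, monovalent) → 0 H
  atom 2: C, bond orders sum to 4 (valence 4) → 0 H
  atom 3: C, bond orders sum to 4 (valence 4) → 0 H
  atom 4: I (halogen, monovalent) → 0 H
  atom 5: C, bond orders sum to 4 (valence 4) → 0 H
  atom 6: F (halogen, monovalent) → 0 H
  atom 7: C, bond orders sum to 4 (valence 4) → 0 H
  atom 8: C, bond orders sum to 1 (valence 4) → 3 H
  atom 9: C, bond orders sum to 4 (valence 4) → 0 H
  atom 10: C, bond orders sum to 4 (valence 4) → 0 H
  atom 11: C, bond orders sum to 1 (valence 4) → 3 H
  atom 12: C, bond orders sum to 4 (valence 4) → 0 H
  atom 13: F (halogen, monovalent) → 0 H
  atom 14: F (halogen, monovalent) → 0 H
  atom 15: F (halogen, monovalent) → 0 H
Totals → C:9, H:6, F:5, I:1.

C9H6F5I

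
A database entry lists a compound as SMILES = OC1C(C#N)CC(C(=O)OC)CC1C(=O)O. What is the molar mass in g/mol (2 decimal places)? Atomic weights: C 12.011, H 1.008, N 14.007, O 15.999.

First, the molecular formula is C10H13NO5 (counting implicit H from valence).
  C: 10 × 12.011 = 120.110
  H: 13 × 1.008 = 13.104
  N: 1 × 14.007 = 14.007
  O: 5 × 15.999 = 79.995
Sum: 10×12.011 + 13×1.008 + 1×14.007 + 5×15.999 = 227.216 → 227.22 g/mol.

227.22 g/mol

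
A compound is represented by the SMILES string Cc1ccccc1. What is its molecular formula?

Walk through each heavy atom and fill implicit hydrogens from standard valence (C 4, N 3, O 2, S 2, halogen 1); for lowercase aromatic atoms, an aromatic c carries 1 H when it has two neighbours and 0 H with three, and aromatic n carries 0 H:
  atom 1: C, bond orders sum to 1 (valence 4) → 3 H
  atom 2: aromatic c, 3 neighbours → 0 H
  atom 3: aromatic c, 2 neighbours → 1 H
  atom 4: aromatic c, 2 neighbours → 1 H
  atom 5: aromatic c, 2 neighbours → 1 H
  atom 6: aromatic c, 2 neighbours → 1 H
  atom 7: aromatic c, 2 neighbours → 1 H
Totals → C:7, H:8.
In Hill order: C7H8.

C7H8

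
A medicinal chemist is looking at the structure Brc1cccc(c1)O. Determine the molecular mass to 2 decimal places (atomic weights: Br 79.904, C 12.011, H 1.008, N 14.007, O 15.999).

First, the molecular formula is C6H5BrO (counting implicit H from valence).
  Br: 1 × 79.904 = 79.904
  C: 6 × 12.011 = 72.066
  H: 5 × 1.008 = 5.040
  O: 1 × 15.999 = 15.999
Sum: 1×79.904 + 6×12.011 + 5×1.008 + 1×15.999 = 173.009 → 173.01 g/mol.

173.01 g/mol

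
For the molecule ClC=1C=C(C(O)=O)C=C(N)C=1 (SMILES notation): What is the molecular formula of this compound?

C7H6ClNO2

Walk through each heavy atom and fill implicit hydrogens from standard valence (C 4, N 3, O 2, S 2, halogen 1):
  atom 1: Cl (halogen, monovalent) → 0 H
  atom 2: C, bond orders sum to 4 (valence 4) → 0 H
  atom 3: C, bond orders sum to 3 (valence 4) → 1 H
  atom 4: C, bond orders sum to 4 (valence 4) → 0 H
  atom 5: C, bond orders sum to 4 (valence 4) → 0 H
  atom 6: O, bond orders sum to 1 (valence 2) → 1 H
  atom 7: O, bond orders sum to 2 (valence 2) → 0 H
  atom 8: C, bond orders sum to 3 (valence 4) → 1 H
  atom 9: C, bond orders sum to 4 (valence 4) → 0 H
  atom 10: N, bond orders sum to 1 (valence 3) → 2 H
  atom 11: C, bond orders sum to 3 (valence 4) → 1 H
Totals → C:7, H:6, Cl:1, N:1, O:2.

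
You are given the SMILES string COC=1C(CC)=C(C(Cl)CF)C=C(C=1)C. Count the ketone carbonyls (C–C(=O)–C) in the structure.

0

Scan the SMILES for the ketone motif — none present.
Groups that are present: 1 ether.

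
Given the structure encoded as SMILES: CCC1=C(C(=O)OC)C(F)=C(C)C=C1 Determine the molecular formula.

Walk through each heavy atom and fill implicit hydrogens from standard valence (C 4, N 3, O 2, S 2, halogen 1):
  atom 1: C, bond orders sum to 1 (valence 4) → 3 H
  atom 2: C, bond orders sum to 2 (valence 4) → 2 H
  atom 3: C, bond orders sum to 4 (valence 4) → 0 H
  atom 4: C, bond orders sum to 4 (valence 4) → 0 H
  atom 5: C, bond orders sum to 4 (valence 4) → 0 H
  atom 6: O, bond orders sum to 2 (valence 2) → 0 H
  atom 7: O, bond orders sum to 2 (valence 2) → 0 H
  atom 8: C, bond orders sum to 1 (valence 4) → 3 H
  atom 9: C, bond orders sum to 4 (valence 4) → 0 H
  atom 10: F (halogen, monovalent) → 0 H
  atom 11: C, bond orders sum to 4 (valence 4) → 0 H
  atom 12: C, bond orders sum to 1 (valence 4) → 3 H
  atom 13: C, bond orders sum to 3 (valence 4) → 1 H
  atom 14: C, bond orders sum to 3 (valence 4) → 1 H
Totals → C:11, H:13, F:1, O:2.

C11H13FO2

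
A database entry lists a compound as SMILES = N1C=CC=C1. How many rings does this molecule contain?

In SMILES, each pair of matching ring-closure digits denotes one ring-closing bond; the number of such bonds equals the number of independent rings.
Ring-closure bonds here: 1.

1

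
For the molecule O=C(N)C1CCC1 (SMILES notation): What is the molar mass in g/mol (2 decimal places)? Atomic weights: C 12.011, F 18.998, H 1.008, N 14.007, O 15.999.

First, the molecular formula is C5H9NO (counting implicit H from valence).
  C: 5 × 12.011 = 60.055
  H: 9 × 1.008 = 9.072
  N: 1 × 14.007 = 14.007
  O: 1 × 15.999 = 15.999
Sum: 5×12.011 + 9×1.008 + 1×14.007 + 1×15.999 = 99.133 → 99.13 g/mol.

99.13 g/mol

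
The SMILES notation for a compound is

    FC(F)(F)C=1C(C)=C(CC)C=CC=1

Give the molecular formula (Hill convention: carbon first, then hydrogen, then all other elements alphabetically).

Walk through each heavy atom and fill implicit hydrogens from standard valence (C 4, N 3, O 2, S 2, halogen 1):
  atom 1: F (halogen, monovalent) → 0 H
  atom 2: C, bond orders sum to 4 (valence 4) → 0 H
  atom 3: F (halogen, monovalent) → 0 H
  atom 4: F (halogen, monovalent) → 0 H
  atom 5: C, bond orders sum to 4 (valence 4) → 0 H
  atom 6: C, bond orders sum to 4 (valence 4) → 0 H
  atom 7: C, bond orders sum to 1 (valence 4) → 3 H
  atom 8: C, bond orders sum to 4 (valence 4) → 0 H
  atom 9: C, bond orders sum to 2 (valence 4) → 2 H
  atom 10: C, bond orders sum to 1 (valence 4) → 3 H
  atom 11: C, bond orders sum to 3 (valence 4) → 1 H
  atom 12: C, bond orders sum to 3 (valence 4) → 1 H
  atom 13: C, bond orders sum to 3 (valence 4) → 1 H
Totals → C:10, H:11, F:3.
In Hill order: C10H11F3.

C10H11F3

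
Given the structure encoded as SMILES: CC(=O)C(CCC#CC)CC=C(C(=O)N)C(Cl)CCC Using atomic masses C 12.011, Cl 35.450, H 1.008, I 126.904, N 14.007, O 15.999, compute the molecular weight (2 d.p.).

First, the molecular formula is C16H24ClNO2 (counting implicit H from valence).
  C: 16 × 12.011 = 192.176
  Cl: 1 × 35.450 = 35.450
  H: 24 × 1.008 = 24.192
  N: 1 × 14.007 = 14.007
  O: 2 × 15.999 = 31.998
Sum: 16×12.011 + 1×35.450 + 24×1.008 + 1×14.007 + 2×15.999 = 297.823 → 297.82 g/mol.

297.82 g/mol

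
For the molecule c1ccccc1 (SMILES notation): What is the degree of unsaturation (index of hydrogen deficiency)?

Molecular formula: C6H6.
DoU = (2C + 2 + N − H − X) / 2, where X is the halogen count and O/S are ignored.
    = (2·6 + 2 + 0 − 6 − 0) / 2 = 8 / 2 = 4.

4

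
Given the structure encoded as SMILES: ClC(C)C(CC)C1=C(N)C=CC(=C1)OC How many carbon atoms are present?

Count every carbon token in the SMILES (each C, including those in ring-closure positions and inside branches).
Carbon count: 12.

12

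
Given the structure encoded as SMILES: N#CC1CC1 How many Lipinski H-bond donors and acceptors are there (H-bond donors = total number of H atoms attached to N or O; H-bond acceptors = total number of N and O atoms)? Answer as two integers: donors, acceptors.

Donors: find every N or O and count the H atoms it carries.
  atom 1 (N): bond orders sum to 3 → 0 H
Lipinski HBD = 0.
Acceptors: N atoms = 1, O atoms = 0 → HBA = 1.

0, 1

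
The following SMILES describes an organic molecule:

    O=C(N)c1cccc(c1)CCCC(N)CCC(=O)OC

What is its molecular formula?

Walk through each heavy atom and fill implicit hydrogens from standard valence (C 4, N 3, O 2, S 2, halogen 1); for lowercase aromatic atoms, an aromatic c carries 1 H when it has two neighbours and 0 H with three, and aromatic n carries 0 H:
  atom 1: O, bond orders sum to 2 (valence 2) → 0 H
  atom 2: C, bond orders sum to 4 (valence 4) → 0 H
  atom 3: N, bond orders sum to 1 (valence 3) → 2 H
  atom 4: aromatic c, 3 neighbours → 0 H
  atom 5: aromatic c, 2 neighbours → 1 H
  atom 6: aromatic c, 2 neighbours → 1 H
  atom 7: aromatic c, 2 neighbours → 1 H
  atom 8: aromatic c, 3 neighbours → 0 H
  atom 9: aromatic c, 2 neighbours → 1 H
  atom 10: C, bond orders sum to 2 (valence 4) → 2 H
  atom 11: C, bond orders sum to 2 (valence 4) → 2 H
  atom 12: C, bond orders sum to 2 (valence 4) → 2 H
  atom 13: C, bond orders sum to 3 (valence 4) → 1 H
  atom 14: N, bond orders sum to 1 (valence 3) → 2 H
  atom 15: C, bond orders sum to 2 (valence 4) → 2 H
  atom 16: C, bond orders sum to 2 (valence 4) → 2 H
  atom 17: C, bond orders sum to 4 (valence 4) → 0 H
  atom 18: O, bond orders sum to 2 (valence 2) → 0 H
  atom 19: O, bond orders sum to 2 (valence 2) → 0 H
  atom 20: C, bond orders sum to 1 (valence 4) → 3 H
Totals → C:15, H:22, N:2, O:3.
In Hill order: C15H22N2O3.

C15H22N2O3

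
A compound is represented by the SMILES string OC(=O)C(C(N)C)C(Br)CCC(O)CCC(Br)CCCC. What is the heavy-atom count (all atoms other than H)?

21

Every atom symbol written in the SMILES (organic subset) is one heavy atom; implicit H are not written.
Heavy atoms by element → Br:2, C:15, N:1, O:3.
Total: 21.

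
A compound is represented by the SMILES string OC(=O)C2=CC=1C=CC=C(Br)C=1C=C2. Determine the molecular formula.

C11H7BrO2

Walk through each heavy atom and fill implicit hydrogens from standard valence (C 4, N 3, O 2, S 2, halogen 1):
  atom 1: O, bond orders sum to 1 (valence 2) → 1 H
  atom 2: C, bond orders sum to 4 (valence 4) → 0 H
  atom 3: O, bond orders sum to 2 (valence 2) → 0 H
  atom 4: C, bond orders sum to 4 (valence 4) → 0 H
  atom 5: C, bond orders sum to 3 (valence 4) → 1 H
  atom 6: C, bond orders sum to 4 (valence 4) → 0 H
  atom 7: C, bond orders sum to 3 (valence 4) → 1 H
  atom 8: C, bond orders sum to 3 (valence 4) → 1 H
  atom 9: C, bond orders sum to 3 (valence 4) → 1 H
  atom 10: C, bond orders sum to 4 (valence 4) → 0 H
  atom 11: Br (halogen, monovalent) → 0 H
  atom 12: C, bond orders sum to 4 (valence 4) → 0 H
  atom 13: C, bond orders sum to 3 (valence 4) → 1 H
  atom 14: C, bond orders sum to 3 (valence 4) → 1 H
Totals → C:11, H:7, Br:1, O:2.
In Hill order: C11H7BrO2.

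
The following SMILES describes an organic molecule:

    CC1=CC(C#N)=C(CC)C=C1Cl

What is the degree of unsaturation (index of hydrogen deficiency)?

6

Molecular formula: C10H10ClN.
DoU = (2C + 2 + N − H − X) / 2, where X is the halogen count and O/S are ignored.
    = (2·10 + 2 + 1 − 10 − 1) / 2 = 12 / 2 = 6.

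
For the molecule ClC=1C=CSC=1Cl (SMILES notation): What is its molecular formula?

Walk through each heavy atom and fill implicit hydrogens from standard valence (C 4, N 3, O 2, S 2, halogen 1):
  atom 1: Cl (halogen, monovalent) → 0 H
  atom 2: C, bond orders sum to 4 (valence 4) → 0 H
  atom 3: C, bond orders sum to 3 (valence 4) → 1 H
  atom 4: C, bond orders sum to 3 (valence 4) → 1 H
  atom 5: S, bond orders sum to 2 (valence 2) → 0 H
  atom 6: C, bond orders sum to 4 (valence 4) → 0 H
  atom 7: Cl (halogen, monovalent) → 0 H
Totals → C:4, H:2, Cl:2, S:1.
In Hill order: C4H2Cl2S.

C4H2Cl2S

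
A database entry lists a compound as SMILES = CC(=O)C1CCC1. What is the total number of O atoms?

Scan the SMILES for O atoms (remember two-letter symbols like Cl and Br are single atoms).
Oxygen count: 1.

1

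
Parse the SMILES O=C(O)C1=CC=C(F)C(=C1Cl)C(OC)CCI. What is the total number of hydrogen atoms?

11

Walk through each heavy atom and fill implicit hydrogens from standard valence (C 4, N 3, O 2, S 2, halogen 1):
  atom 1: O, bond orders sum to 2 (valence 2) → 0 H
  atom 2: C, bond orders sum to 4 (valence 4) → 0 H
  atom 3: O, bond orders sum to 1 (valence 2) → 1 H
  atom 4: C, bond orders sum to 4 (valence 4) → 0 H
  atom 5: C, bond orders sum to 3 (valence 4) → 1 H
  atom 6: C, bond orders sum to 3 (valence 4) → 1 H
  atom 7: C, bond orders sum to 4 (valence 4) → 0 H
  atom 8: F (halogen, monovalent) → 0 H
  atom 9: C, bond orders sum to 4 (valence 4) → 0 H
  atom 10: C, bond orders sum to 4 (valence 4) → 0 H
  atom 11: Cl (halogen, monovalent) → 0 H
  atom 12: C, bond orders sum to 3 (valence 4) → 1 H
  atom 13: O, bond orders sum to 2 (valence 2) → 0 H
  atom 14: C, bond orders sum to 1 (valence 4) → 3 H
  atom 15: C, bond orders sum to 2 (valence 4) → 2 H
  atom 16: C, bond orders sum to 2 (valence 4) → 2 H
  atom 17: I (halogen, monovalent) → 0 H
Total hydrogens: 11.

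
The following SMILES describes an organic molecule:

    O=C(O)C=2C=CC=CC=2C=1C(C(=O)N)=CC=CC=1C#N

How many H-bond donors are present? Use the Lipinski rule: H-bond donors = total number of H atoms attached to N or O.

3

Donors: find every N or O and count the H atoms it carries.
  atom 1 (O): bond orders sum to 2 → 0 H
  atom 3 (O): bond orders sum to 1 → 1 H
  atom 13 (O): bond orders sum to 2 → 0 H
  atom 14 (N): bond orders sum to 1 → 2 H
  atom 20 (N): bond orders sum to 3 → 0 H
Lipinski HBD = 3.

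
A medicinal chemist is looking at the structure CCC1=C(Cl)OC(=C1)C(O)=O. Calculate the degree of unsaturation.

4

Molecular formula: C7H7ClO3.
DoU = (2C + 2 + N − H − X) / 2, where X is the halogen count and O/S are ignored.
    = (2·7 + 2 + 0 − 7 − 1) / 2 = 8 / 2 = 4.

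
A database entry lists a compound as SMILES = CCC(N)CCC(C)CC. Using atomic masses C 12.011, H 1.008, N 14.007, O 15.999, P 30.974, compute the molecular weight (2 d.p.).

143.27 g/mol

First, the molecular formula is C9H21N (counting implicit H from valence).
  C: 9 × 12.011 = 108.099
  H: 21 × 1.008 = 21.168
  N: 1 × 14.007 = 14.007
Sum: 9×12.011 + 21×1.008 + 1×14.007 = 143.274 → 143.27 g/mol.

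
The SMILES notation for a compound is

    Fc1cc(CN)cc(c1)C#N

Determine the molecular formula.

Walk through each heavy atom and fill implicit hydrogens from standard valence (C 4, N 3, O 2, S 2, halogen 1); for lowercase aromatic atoms, an aromatic c carries 1 H when it has two neighbours and 0 H with three, and aromatic n carries 0 H:
  atom 1: F (halogen, monovalent) → 0 H
  atom 2: aromatic c, 3 neighbours → 0 H
  atom 3: aromatic c, 2 neighbours → 1 H
  atom 4: aromatic c, 3 neighbours → 0 H
  atom 5: C, bond orders sum to 2 (valence 4) → 2 H
  atom 6: N, bond orders sum to 1 (valence 3) → 2 H
  atom 7: aromatic c, 2 neighbours → 1 H
  atom 8: aromatic c, 3 neighbours → 0 H
  atom 9: aromatic c, 2 neighbours → 1 H
  atom 10: C, bond orders sum to 4 (valence 4) → 0 H
  atom 11: N, bond orders sum to 3 (valence 3) → 0 H
Totals → C:8, H:7, F:1, N:2.

C8H7FN2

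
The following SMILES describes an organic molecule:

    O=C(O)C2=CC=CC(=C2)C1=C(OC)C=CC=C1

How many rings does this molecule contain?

In SMILES, each pair of matching ring-closure digits denotes one ring-closing bond; the number of such bonds equals the number of independent rings.
Ring-closure bonds here: 2.

2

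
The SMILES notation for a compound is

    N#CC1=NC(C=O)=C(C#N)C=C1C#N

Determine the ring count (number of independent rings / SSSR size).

1

In SMILES, each pair of matching ring-closure digits denotes one ring-closing bond; the number of such bonds equals the number of independent rings.
Ring-closure bonds here: 1.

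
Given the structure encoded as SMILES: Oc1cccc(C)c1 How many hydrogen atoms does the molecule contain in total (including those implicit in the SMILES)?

8

Walk through each heavy atom and fill implicit hydrogens from standard valence (C 4, N 3, O 2, S 2, halogen 1); for lowercase aromatic atoms, an aromatic c carries 1 H when it has two neighbours and 0 H with three, and aromatic n carries 0 H:
  atom 1: O, bond orders sum to 1 (valence 2) → 1 H
  atom 2: aromatic c, 3 neighbours → 0 H
  atom 3: aromatic c, 2 neighbours → 1 H
  atom 4: aromatic c, 2 neighbours → 1 H
  atom 5: aromatic c, 2 neighbours → 1 H
  atom 6: aromatic c, 3 neighbours → 0 H
  atom 7: C, bond orders sum to 1 (valence 4) → 3 H
  atom 8: aromatic c, 2 neighbours → 1 H
Total hydrogens: 8.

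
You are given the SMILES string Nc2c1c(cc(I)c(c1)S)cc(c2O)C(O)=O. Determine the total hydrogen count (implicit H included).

Walk through each heavy atom and fill implicit hydrogens from standard valence (C 4, N 3, O 2, S 2, halogen 1); for lowercase aromatic atoms, an aromatic c carries 1 H when it has two neighbours and 0 H with three, and aromatic n carries 0 H:
  atom 1: N, bond orders sum to 1 (valence 3) → 2 H
  atom 2: aromatic c, 3 neighbours → 0 H
  atom 3: aromatic c, 3 neighbours → 0 H
  atom 4: aromatic c, 3 neighbours → 0 H
  atom 5: aromatic c, 2 neighbours → 1 H
  atom 6: aromatic c, 3 neighbours → 0 H
  atom 7: I (halogen, monovalent) → 0 H
  atom 8: aromatic c, 3 neighbours → 0 H
  atom 9: aromatic c, 2 neighbours → 1 H
  atom 10: S, bond orders sum to 1 (valence 2) → 1 H
  atom 11: aromatic c, 2 neighbours → 1 H
  atom 12: aromatic c, 3 neighbours → 0 H
  atom 13: aromatic c, 3 neighbours → 0 H
  atom 14: O, bond orders sum to 1 (valence 2) → 1 H
  atom 15: C, bond orders sum to 4 (valence 4) → 0 H
  atom 16: O, bond orders sum to 1 (valence 2) → 1 H
  atom 17: O, bond orders sum to 2 (valence 2) → 0 H
Total hydrogens: 8.

8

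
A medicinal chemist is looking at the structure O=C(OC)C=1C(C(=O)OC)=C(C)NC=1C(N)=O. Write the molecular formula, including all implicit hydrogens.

C10H12N2O5

Walk through each heavy atom and fill implicit hydrogens from standard valence (C 4, N 3, O 2, S 2, halogen 1):
  atom 1: O, bond orders sum to 2 (valence 2) → 0 H
  atom 2: C, bond orders sum to 4 (valence 4) → 0 H
  atom 3: O, bond orders sum to 2 (valence 2) → 0 H
  atom 4: C, bond orders sum to 1 (valence 4) → 3 H
  atom 5: C, bond orders sum to 4 (valence 4) → 0 H
  atom 6: C, bond orders sum to 4 (valence 4) → 0 H
  atom 7: C, bond orders sum to 4 (valence 4) → 0 H
  atom 8: O, bond orders sum to 2 (valence 2) → 0 H
  atom 9: O, bond orders sum to 2 (valence 2) → 0 H
  atom 10: C, bond orders sum to 1 (valence 4) → 3 H
  atom 11: C, bond orders sum to 4 (valence 4) → 0 H
  atom 12: C, bond orders sum to 1 (valence 4) → 3 H
  atom 13: N, bond orders sum to 2 (valence 3) → 1 H
  atom 14: C, bond orders sum to 4 (valence 4) → 0 H
  atom 15: C, bond orders sum to 4 (valence 4) → 0 H
  atom 16: N, bond orders sum to 1 (valence 3) → 2 H
  atom 17: O, bond orders sum to 2 (valence 2) → 0 H
Totals → C:10, H:12, N:2, O:5.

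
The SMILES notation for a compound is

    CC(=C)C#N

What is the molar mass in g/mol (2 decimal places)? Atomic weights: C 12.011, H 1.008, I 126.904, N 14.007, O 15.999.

First, the molecular formula is C4H5N (counting implicit H from valence).
  C: 4 × 12.011 = 48.044
  H: 5 × 1.008 = 5.040
  N: 1 × 14.007 = 14.007
Sum: 4×12.011 + 5×1.008 + 1×14.007 = 67.091 → 67.09 g/mol.

67.09 g/mol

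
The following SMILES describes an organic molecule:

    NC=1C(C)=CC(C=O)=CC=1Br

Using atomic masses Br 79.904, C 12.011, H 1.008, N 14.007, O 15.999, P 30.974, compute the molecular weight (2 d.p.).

First, the molecular formula is C8H8BrNO (counting implicit H from valence).
  Br: 1 × 79.904 = 79.904
  C: 8 × 12.011 = 96.088
  H: 8 × 1.008 = 8.064
  N: 1 × 14.007 = 14.007
  O: 1 × 15.999 = 15.999
Sum: 1×79.904 + 8×12.011 + 8×1.008 + 1×14.007 + 1×15.999 = 214.062 → 214.06 g/mol.

214.06 g/mol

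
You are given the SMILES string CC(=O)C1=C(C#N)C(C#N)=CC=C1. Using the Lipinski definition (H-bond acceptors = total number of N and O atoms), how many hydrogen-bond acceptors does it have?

N atoms: 2; O atoms: 1.
Lipinski HBA = 2 + 1 = 3.

3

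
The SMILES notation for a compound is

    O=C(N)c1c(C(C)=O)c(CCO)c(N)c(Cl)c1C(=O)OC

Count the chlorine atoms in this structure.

Scan the SMILES for Cl atoms (remember two-letter symbols like Cl and Br are single atoms).
Chlorine count: 1.

1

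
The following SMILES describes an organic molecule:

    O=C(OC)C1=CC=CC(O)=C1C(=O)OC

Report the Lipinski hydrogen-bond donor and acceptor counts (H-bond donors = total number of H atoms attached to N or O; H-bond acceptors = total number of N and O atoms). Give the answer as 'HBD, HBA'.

1, 5

Donors: find every N or O and count the H atoms it carries.
  atom 1 (O): bond orders sum to 2 → 0 H
  atom 3 (O): bond orders sum to 2 → 0 H
  atom 10 (O): bond orders sum to 1 → 1 H
  atom 13 (O): bond orders sum to 2 → 0 H
  atom 14 (O): bond orders sum to 2 → 0 H
Lipinski HBD = 1.
Acceptors: N atoms = 0, O atoms = 5 → HBA = 5.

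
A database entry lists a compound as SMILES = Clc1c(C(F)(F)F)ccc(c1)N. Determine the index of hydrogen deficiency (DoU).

Molecular formula: C7H5ClF3N.
DoU = (2C + 2 + N − H − X) / 2, where X is the halogen count and O/S are ignored.
    = (2·7 + 2 + 1 − 5 − 4) / 2 = 8 / 2 = 4.

4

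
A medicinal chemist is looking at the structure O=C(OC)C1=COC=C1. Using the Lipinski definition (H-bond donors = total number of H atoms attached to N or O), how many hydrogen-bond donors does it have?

0

Donors: find every N or O and count the H atoms it carries.
  atom 1 (O): bond orders sum to 2 → 0 H
  atom 3 (O): bond orders sum to 2 → 0 H
  atom 7 (O): bond orders sum to 2 → 0 H
Lipinski HBD = 0.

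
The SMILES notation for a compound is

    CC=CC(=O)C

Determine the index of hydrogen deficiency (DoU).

2

Molecular formula: C5H8O.
DoU = (2C + 2 + N − H − X) / 2, where X is the halogen count and O/S are ignored.
    = (2·5 + 2 + 0 − 8 − 0) / 2 = 4 / 2 = 2.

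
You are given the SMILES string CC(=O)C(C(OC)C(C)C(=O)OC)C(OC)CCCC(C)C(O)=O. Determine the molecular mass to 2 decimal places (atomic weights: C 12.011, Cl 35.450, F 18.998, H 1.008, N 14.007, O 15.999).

346.42 g/mol

First, the molecular formula is C17H30O7 (counting implicit H from valence).
  C: 17 × 12.011 = 204.187
  H: 30 × 1.008 = 30.240
  O: 7 × 15.999 = 111.993
Sum: 17×12.011 + 30×1.008 + 7×15.999 = 346.420 → 346.42 g/mol.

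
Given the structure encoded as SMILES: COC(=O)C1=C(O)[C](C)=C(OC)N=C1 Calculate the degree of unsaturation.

5

Molecular formula: C9H11NO4.
DoU = (2C + 2 + N − H − X) / 2, where X is the halogen count and O/S are ignored.
    = (2·9 + 2 + 1 − 11 − 0) / 2 = 10 / 2 = 5.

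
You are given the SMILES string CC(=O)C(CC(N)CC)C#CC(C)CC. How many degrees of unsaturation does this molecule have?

Degree of unsaturation = (number of rings) + (number of π bonds).
Ring closures in the SMILES: 0.
π bonds: 1 double bond (each 1 DoU), 1 triple bond (each 2 DoU) → 3 DoU from unsaturation.
Total DoU = 0 + 3 = 3.

3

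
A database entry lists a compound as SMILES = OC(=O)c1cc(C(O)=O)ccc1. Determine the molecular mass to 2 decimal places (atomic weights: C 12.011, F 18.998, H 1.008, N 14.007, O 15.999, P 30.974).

166.13 g/mol

First, the molecular formula is C8H6O4 (counting implicit H from valence).
  C: 8 × 12.011 = 96.088
  H: 6 × 1.008 = 6.048
  O: 4 × 15.999 = 63.996
Sum: 8×12.011 + 6×1.008 + 4×15.999 = 166.132 → 166.13 g/mol.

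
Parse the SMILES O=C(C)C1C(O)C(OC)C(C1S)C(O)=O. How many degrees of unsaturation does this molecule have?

Degree of unsaturation = (number of rings) + (number of π bonds).
Ring closures in the SMILES: 1.
π bonds: 2 double bonds (each 1 DoU) → 2 DoU from unsaturation.
Total DoU = 1 + 2 = 3.

3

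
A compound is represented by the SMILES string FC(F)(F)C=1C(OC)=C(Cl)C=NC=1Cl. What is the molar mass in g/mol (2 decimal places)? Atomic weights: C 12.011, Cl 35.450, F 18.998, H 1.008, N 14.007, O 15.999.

First, the molecular formula is C7H4Cl2F3NO (counting implicit H from valence).
  C: 7 × 12.011 = 84.077
  Cl: 2 × 35.450 = 70.900
  F: 3 × 18.998 = 56.994
  H: 4 × 1.008 = 4.032
  N: 1 × 14.007 = 14.007
  O: 1 × 15.999 = 15.999
Sum: 7×12.011 + 2×35.450 + 3×18.998 + 4×1.008 + 1×14.007 + 1×15.999 = 246.009 → 246.01 g/mol.

246.01 g/mol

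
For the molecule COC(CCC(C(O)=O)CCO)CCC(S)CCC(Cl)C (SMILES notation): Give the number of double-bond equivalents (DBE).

Degree of unsaturation = (number of rings) + (number of π bonds).
Ring closures in the SMILES: 0.
π bonds: 1 double bond (each 1 DoU) → 1 DoU from unsaturation.
Total DoU = 0 + 1 = 1.

1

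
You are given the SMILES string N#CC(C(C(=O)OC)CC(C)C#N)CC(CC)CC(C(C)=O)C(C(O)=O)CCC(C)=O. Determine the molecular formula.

C23H34N2O6

Walk through each heavy atom and fill implicit hydrogens from standard valence (C 4, N 3, O 2, S 2, halogen 1):
  atom 1: N, bond orders sum to 3 (valence 3) → 0 H
  atom 2: C, bond orders sum to 4 (valence 4) → 0 H
  atom 3: C, bond orders sum to 3 (valence 4) → 1 H
  atom 4: C, bond orders sum to 3 (valence 4) → 1 H
  atom 5: C, bond orders sum to 4 (valence 4) → 0 H
  atom 6: O, bond orders sum to 2 (valence 2) → 0 H
  atom 7: O, bond orders sum to 2 (valence 2) → 0 H
  atom 8: C, bond orders sum to 1 (valence 4) → 3 H
  atom 9: C, bond orders sum to 2 (valence 4) → 2 H
  atom 10: C, bond orders sum to 3 (valence 4) → 1 H
  atom 11: C, bond orders sum to 1 (valence 4) → 3 H
  atom 12: C, bond orders sum to 4 (valence 4) → 0 H
  atom 13: N, bond orders sum to 3 (valence 3) → 0 H
  atom 14: C, bond orders sum to 2 (valence 4) → 2 H
  atom 15: C, bond orders sum to 3 (valence 4) → 1 H
  atom 16: C, bond orders sum to 2 (valence 4) → 2 H
  atom 17: C, bond orders sum to 1 (valence 4) → 3 H
  atom 18: C, bond orders sum to 2 (valence 4) → 2 H
  atom 19: C, bond orders sum to 3 (valence 4) → 1 H
  atom 20: C, bond orders sum to 4 (valence 4) → 0 H
  atom 21: C, bond orders sum to 1 (valence 4) → 3 H
  atom 22: O, bond orders sum to 2 (valence 2) → 0 H
  atom 23: C, bond orders sum to 3 (valence 4) → 1 H
  atom 24: C, bond orders sum to 4 (valence 4) → 0 H
  atom 25: O, bond orders sum to 1 (valence 2) → 1 H
  atom 26: O, bond orders sum to 2 (valence 2) → 0 H
  atom 27: C, bond orders sum to 2 (valence 4) → 2 H
  atom 28: C, bond orders sum to 2 (valence 4) → 2 H
  atom 29: C, bond orders sum to 4 (valence 4) → 0 H
  atom 30: C, bond orders sum to 1 (valence 4) → 3 H
  atom 31: O, bond orders sum to 2 (valence 2) → 0 H
Totals → C:23, H:34, N:2, O:6.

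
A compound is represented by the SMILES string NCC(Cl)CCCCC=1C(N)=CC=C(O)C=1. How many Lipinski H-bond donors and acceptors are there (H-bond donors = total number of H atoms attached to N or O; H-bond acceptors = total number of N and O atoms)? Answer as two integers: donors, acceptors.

5, 3

Donors: find every N or O and count the H atoms it carries.
  atom 1 (N): bond orders sum to 1 → 2 H
  atom 11 (N): bond orders sum to 1 → 2 H
  atom 15 (O): bond orders sum to 1 → 1 H
Lipinski HBD = 5.
Acceptors: N atoms = 2, O atoms = 1 → HBA = 3.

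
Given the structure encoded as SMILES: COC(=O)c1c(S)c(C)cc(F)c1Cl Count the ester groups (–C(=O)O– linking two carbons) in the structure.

1

The ester motif appears at heavy-atom position 3 in the SMILES.
Other groups present: 1 thiol.
Ester count: 1.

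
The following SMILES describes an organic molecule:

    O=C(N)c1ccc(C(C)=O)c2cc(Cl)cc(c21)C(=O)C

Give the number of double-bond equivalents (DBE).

10

Molecular formula: C15H12ClNO3.
DoU = (2C + 2 + N − H − X) / 2, where X is the halogen count and O/S are ignored.
    = (2·15 + 2 + 1 − 12 − 1) / 2 = 20 / 2 = 10.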